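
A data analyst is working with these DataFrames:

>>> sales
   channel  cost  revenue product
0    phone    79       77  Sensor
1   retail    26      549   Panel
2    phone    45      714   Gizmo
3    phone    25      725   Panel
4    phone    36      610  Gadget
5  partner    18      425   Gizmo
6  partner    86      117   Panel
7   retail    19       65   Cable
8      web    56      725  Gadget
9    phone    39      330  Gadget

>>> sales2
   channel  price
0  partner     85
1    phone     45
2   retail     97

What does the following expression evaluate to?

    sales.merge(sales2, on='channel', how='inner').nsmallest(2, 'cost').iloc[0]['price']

merge on 'channel' (how='inner') → 9 rows:
   channel  cost  revenue product  price
0    phone    79       77  Sensor     45
1   retail    26      549   Panel     97
2    phone    45      714   Gizmo     45
3    phone    25      725   Panel     45
4    phone    36      610  Gadget     45
5  partner    18      425   Gizmo     85
6  partner    86      117   Panel     85
7   retail    19       65   Cable     97
8    phone    39      330  Gadget     45
take 2 rows with smallest cost:
   channel  cost  revenue product  price
5  partner    18      425   Gizmo     85
7   retail    19       65   Cable     97
The value at position 0, column 'price' is 85.

85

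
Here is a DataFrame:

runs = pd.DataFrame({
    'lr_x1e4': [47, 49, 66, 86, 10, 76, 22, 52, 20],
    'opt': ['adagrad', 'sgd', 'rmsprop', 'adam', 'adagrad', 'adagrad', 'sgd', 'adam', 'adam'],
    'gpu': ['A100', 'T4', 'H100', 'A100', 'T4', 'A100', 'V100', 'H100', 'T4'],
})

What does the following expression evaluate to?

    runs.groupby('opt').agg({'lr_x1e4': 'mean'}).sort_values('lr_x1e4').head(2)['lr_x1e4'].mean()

group by opt, mean of lr_x1e4:
           lr_x1e4
opt               
adagrad  44.333333
adam     52.666667
rmsprop  66.000000
sgd      35.500000
sort by lr_x1e4:
           lr_x1e4
opt               
sgd      35.500000
adagrad  44.333333
adam     52.666667
rmsprop  66.000000
take first 2 rows:
           lr_x1e4
opt               
sgd      35.500000
adagrad  44.333333
Finally, mean of column 'lr_x1e4' = 39.9166666667.

39.9166666667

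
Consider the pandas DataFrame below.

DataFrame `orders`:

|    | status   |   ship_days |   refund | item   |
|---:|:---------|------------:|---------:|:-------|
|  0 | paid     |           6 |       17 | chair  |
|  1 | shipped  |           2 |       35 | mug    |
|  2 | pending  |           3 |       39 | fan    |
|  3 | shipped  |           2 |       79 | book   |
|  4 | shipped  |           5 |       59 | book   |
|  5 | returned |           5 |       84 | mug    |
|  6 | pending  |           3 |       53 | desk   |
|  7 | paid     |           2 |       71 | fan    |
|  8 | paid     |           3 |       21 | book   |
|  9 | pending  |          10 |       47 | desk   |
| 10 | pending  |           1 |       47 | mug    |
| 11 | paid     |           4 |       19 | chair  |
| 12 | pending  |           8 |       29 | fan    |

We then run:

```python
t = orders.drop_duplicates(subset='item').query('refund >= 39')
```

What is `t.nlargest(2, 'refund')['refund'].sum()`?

132

drop duplicate item (keep=first):
    status  ship_days  refund   item
0     paid          6      17  chair
1  shipped          2      35    mug
2  pending          3      39    fan
3  shipped          2      79   book
6  pending          3      53   desk
filter rows where refund >= 39:
    status  ship_days  refund  item
2  pending          3      39   fan
3  shipped          2      79  book
6  pending          3      53  desk
take 2 rows with largest refund:
    status  ship_days  refund  item
3  shipped          2      79  book
6  pending          3      53  desk
So sum() = 132.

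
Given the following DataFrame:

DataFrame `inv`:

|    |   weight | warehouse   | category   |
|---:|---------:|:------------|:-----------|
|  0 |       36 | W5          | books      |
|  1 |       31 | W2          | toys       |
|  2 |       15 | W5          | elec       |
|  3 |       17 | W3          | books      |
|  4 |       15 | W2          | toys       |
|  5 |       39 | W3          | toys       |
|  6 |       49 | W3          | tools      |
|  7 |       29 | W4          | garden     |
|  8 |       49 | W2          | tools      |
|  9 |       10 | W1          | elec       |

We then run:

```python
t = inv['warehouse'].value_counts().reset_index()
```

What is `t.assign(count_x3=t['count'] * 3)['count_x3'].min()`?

value_counts of warehouse:
warehouse
W2    3
W3    3
W5    2
W4    1
W1    1
Name: count, dtype: int64
reset_index():
  warehouse  count
0        W2      3
1        W3      3
2        W5      2
3        W4      1
4        W1      1
add column count_x3 = t['count'] * 3:
  warehouse  count  count_x3
0        W2      3         9
1        W3      3         9
2        W5      2         6
3        W4      1         3
4        W1      1         3

3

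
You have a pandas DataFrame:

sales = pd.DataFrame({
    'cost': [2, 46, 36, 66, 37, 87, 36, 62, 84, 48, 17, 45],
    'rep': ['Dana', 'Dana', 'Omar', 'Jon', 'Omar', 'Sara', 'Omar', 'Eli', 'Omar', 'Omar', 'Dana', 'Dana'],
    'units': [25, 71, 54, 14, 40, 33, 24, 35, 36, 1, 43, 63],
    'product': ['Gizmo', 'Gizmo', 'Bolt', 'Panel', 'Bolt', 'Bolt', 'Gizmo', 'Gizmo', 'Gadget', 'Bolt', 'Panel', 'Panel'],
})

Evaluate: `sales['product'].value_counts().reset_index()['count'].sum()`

value_counts of product:
product
Gizmo     4
Bolt      4
Panel     3
Gadget    1
Name: count, dtype: int64
reset_index():
  product  count
0   Gizmo      4
1    Bolt      4
2   Panel      3
3  Gadget      1

12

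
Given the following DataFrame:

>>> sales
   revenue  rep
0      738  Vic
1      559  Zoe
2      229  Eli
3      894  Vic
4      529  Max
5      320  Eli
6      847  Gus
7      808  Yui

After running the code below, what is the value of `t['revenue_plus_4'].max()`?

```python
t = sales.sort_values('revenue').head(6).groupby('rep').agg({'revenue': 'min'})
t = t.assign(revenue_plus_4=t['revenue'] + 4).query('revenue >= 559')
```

sort by revenue:
   revenue  rep
2      229  Eli
5      320  Eli
4      529  Max
1      559  Zoe
0      738  Vic
7      808  Yui
6      847  Gus
3      894  Vic
take first 6 rows:
   revenue  rep
2      229  Eli
5      320  Eli
4      529  Max
1      559  Zoe
0      738  Vic
7      808  Yui
group by rep, min of revenue:
     revenue
rep         
Eli      229
Max      529
Vic      738
Yui      808
Zoe      559
add column revenue_plus_4 = t['revenue'] + 4:
     revenue  revenue_plus_4
rep                         
Eli      229             233
Max      529             533
Vic      738             742
Yui      808             812
Zoe      559             563
filter rows where revenue >= 559:
     revenue  revenue_plus_4
rep                         
Vic      738             742
Yui      808             812
Zoe      559             563
Reading off the max of column 'revenue_plus_4', we get 812.

812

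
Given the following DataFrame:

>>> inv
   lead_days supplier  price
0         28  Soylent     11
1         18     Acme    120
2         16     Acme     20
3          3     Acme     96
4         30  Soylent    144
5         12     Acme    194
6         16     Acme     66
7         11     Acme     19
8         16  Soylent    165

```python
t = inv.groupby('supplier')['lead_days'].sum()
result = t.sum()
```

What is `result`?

group by supplier, sum of lead_days:
supplier
Acme       76
Soylent    74
Name: lead_days, dtype: int64
Hence 150.

150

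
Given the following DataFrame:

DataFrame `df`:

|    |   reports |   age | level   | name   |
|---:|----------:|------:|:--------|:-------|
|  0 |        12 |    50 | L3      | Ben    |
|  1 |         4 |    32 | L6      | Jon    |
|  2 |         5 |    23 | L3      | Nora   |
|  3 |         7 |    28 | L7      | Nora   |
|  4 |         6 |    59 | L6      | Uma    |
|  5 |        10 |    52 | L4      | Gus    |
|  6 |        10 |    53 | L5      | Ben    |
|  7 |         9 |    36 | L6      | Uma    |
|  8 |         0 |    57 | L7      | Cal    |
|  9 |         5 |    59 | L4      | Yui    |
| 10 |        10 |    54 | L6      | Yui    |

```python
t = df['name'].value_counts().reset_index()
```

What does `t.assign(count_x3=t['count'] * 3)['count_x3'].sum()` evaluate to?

33

value_counts of name:
name
Ben     2
Nora    2
Uma     2
Yui     2
Jon     1
Gus     1
Cal     1
Name: count, dtype: int64
reset_index():
   name  count
0   Ben      2
1  Nora      2
2   Uma      2
3   Yui      2
4   Jon      1
5   Gus      1
6   Cal      1
add column count_x3 = t['count'] * 3:
   name  count  count_x3
0   Ben      2         6
1  Nora      2         6
2   Uma      2         6
3   Yui      2         6
4   Jon      1         3
5   Gus      1         3
6   Cal      1         3
Then the sum of column 'count_x3': 33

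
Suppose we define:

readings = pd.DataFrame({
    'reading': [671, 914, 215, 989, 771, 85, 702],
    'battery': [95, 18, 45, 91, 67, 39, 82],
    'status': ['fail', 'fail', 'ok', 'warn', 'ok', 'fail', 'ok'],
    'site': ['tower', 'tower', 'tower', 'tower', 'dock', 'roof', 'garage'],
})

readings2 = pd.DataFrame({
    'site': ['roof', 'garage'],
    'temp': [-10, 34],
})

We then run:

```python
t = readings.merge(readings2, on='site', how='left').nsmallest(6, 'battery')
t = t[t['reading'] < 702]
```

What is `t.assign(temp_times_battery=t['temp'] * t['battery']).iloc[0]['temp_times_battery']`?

-390.0

merge on 'site' (how='left') → 7 rows:
   reading  battery status    site  temp
0      671       95   fail   tower   NaN
1      914       18   fail   tower   NaN
2      215       45     ok   tower   NaN
3      989       91   warn   tower   NaN
4      771       67     ok    dock   NaN
5       85       39   fail    roof -10.0
6      702       82     ok  garage  34.0
take 6 rows with smallest battery:
   reading  battery status    site  temp
1      914       18   fail   tower   NaN
5       85       39   fail    roof -10.0
2      215       45     ok   tower   NaN
4      771       67     ok    dock   NaN
6      702       82     ok  garage  34.0
3      989       91   warn   tower   NaN
filter rows where reading < 702:
   reading  battery status   site  temp
5       85       39   fail   roof -10.0
2      215       45     ok  tower   NaN
add column temp_times_battery = t['temp'] * t['battery']:
   reading  battery status   site  temp  temp_times_battery
5       85       39   fail   roof -10.0              -390.0
2      215       45     ok  tower   NaN                 NaN
Hence -390.0.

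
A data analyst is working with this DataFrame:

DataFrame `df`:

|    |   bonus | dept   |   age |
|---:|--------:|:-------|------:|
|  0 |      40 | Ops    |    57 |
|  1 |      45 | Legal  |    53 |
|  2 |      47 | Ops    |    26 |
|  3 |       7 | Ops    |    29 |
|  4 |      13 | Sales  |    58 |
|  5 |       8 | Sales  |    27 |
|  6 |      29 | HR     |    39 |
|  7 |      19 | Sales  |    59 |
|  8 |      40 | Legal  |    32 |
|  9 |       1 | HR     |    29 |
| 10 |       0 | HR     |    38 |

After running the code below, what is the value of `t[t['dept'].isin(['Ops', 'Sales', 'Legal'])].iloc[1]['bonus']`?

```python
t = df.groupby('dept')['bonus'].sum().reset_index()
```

group by dept, sum of bonus:
dept
HR       30
Legal    85
Ops      94
Sales    40
Name: bonus, dtype: int64
reset_index():
    dept  bonus
0     HR     30
1  Legal     85
2    Ops     94
3  Sales     40
filter rows where dept in ['Ops', 'Sales', 'Legal']:
    dept  bonus
1  Legal     85
2    Ops     94
3  Sales     40

94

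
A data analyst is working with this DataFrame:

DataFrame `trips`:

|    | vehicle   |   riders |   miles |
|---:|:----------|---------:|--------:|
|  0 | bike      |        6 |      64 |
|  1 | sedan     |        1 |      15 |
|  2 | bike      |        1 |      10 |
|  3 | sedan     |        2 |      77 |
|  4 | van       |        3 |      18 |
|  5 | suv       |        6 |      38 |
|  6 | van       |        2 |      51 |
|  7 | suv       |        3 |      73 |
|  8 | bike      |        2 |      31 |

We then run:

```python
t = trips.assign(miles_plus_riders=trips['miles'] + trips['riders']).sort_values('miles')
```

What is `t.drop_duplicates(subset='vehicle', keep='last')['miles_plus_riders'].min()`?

add column miles_plus_riders = trips['miles'] + trips['riders']:
  vehicle  riders  miles  miles_plus_riders
0    bike       6     64                 70
1   sedan       1     15                 16
2    bike       1     10                 11
3   sedan       2     77                 79
4     van       3     18                 21
5     suv       6     38                 44
6     van       2     51                 53
7     suv       3     73                 76
8    bike       2     31                 33
sort by miles:
  vehicle  riders  miles  miles_plus_riders
2    bike       1     10                 11
1   sedan       1     15                 16
4     van       3     18                 21
8    bike       2     31                 33
5     suv       6     38                 44
6     van       2     51                 53
0    bike       6     64                 70
7     suv       3     73                 76
3   sedan       2     77                 79
drop duplicate vehicle (keep=last):
  vehicle  riders  miles  miles_plus_riders
6     van       2     51                 53
0    bike       6     64                 70
7     suv       3     73                 76
3   sedan       2     77                 79
Hence 53.

53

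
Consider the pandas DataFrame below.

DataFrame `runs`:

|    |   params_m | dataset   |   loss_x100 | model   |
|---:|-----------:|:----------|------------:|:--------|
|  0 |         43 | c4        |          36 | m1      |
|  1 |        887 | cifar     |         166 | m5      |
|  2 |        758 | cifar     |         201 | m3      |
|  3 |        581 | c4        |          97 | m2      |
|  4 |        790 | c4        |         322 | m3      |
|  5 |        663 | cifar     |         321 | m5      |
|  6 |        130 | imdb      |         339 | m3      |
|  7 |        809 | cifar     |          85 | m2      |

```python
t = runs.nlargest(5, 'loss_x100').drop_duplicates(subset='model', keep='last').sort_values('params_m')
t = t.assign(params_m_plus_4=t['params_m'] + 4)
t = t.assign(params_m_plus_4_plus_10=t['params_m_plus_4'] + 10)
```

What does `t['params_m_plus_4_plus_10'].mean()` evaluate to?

836.5

take 5 rows with largest loss_x100:
   params_m dataset  loss_x100 model
6       130    imdb        339    m3
4       790      c4        322    m3
5       663   cifar        321    m5
2       758   cifar        201    m3
1       887   cifar        166    m5
drop duplicate model (keep=last):
   params_m dataset  loss_x100 model
2       758   cifar        201    m3
1       887   cifar        166    m5
sort by params_m:
   params_m dataset  loss_x100 model
2       758   cifar        201    m3
1       887   cifar        166    m5
add column params_m_plus_4 = t['params_m'] + 4:
   params_m dataset  loss_x100 model  params_m_plus_4
2       758   cifar        201    m3              762
1       887   cifar        166    m5              891
add column params_m_plus_4_plus_10 = t['params_m_plus_4'] + 10:
   params_m dataset  loss_x100 model  params_m_plus_4  params_m_plus_4_plus_10
2       758   cifar        201    m3              762                      772
1       887   cifar        166    m5              891                      901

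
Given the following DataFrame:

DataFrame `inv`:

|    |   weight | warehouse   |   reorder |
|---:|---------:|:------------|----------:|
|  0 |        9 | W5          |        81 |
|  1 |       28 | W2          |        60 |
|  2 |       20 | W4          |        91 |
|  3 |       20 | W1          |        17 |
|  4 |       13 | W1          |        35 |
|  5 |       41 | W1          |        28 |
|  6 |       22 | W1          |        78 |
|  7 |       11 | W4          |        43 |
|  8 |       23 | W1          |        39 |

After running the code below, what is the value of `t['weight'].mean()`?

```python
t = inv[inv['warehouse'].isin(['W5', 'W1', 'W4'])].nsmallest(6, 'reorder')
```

21.6666666667

filter rows where warehouse in ['W5', 'W1', 'W4']:
   weight warehouse  reorder
0       9        W5       81
2      20        W4       91
3      20        W1       17
4      13        W1       35
5      41        W1       28
6      22        W1       78
7      11        W4       43
8      23        W1       39
take 6 rows with smallest reorder:
   weight warehouse  reorder
3      20        W1       17
5      41        W1       28
4      13        W1       35
8      23        W1       39
7      11        W4       43
6      22        W1       78
Then the mean of column 'weight': 21.6666666667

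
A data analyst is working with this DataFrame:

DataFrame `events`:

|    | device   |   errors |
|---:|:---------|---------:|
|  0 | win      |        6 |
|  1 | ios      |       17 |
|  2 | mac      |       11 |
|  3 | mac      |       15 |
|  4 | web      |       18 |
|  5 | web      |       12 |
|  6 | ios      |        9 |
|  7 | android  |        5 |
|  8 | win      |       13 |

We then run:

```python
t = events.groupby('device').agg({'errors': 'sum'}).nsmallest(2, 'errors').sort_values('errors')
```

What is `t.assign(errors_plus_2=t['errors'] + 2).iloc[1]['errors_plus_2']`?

21

group by device, sum of errors:
         errors
device         
android       5
ios          26
mac          26
web          30
win          19
take 2 rows with smallest errors:
         errors
device         
android       5
win          19
sort by errors:
         errors
device         
android       5
win          19
add column errors_plus_2 = t['errors'] + 2:
         errors  errors_plus_2
device                        
android       5              7
win          19             21
Finally, value at position 1, column 'errors_plus_2' = 21.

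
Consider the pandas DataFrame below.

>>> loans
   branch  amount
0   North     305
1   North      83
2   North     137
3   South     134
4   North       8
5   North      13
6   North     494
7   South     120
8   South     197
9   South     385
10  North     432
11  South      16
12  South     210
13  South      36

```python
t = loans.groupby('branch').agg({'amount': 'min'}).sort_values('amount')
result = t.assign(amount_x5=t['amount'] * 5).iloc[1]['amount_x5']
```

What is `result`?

group by branch, min of amount:
        amount
branch        
North        8
South       16
sort by amount:
        amount
branch        
North        8
South       16
add column amount_x5 = t['amount'] * 5:
        amount  amount_x5
branch                   
North        8         40
South       16         80
Taking the value at position 1, column 'amount_x5' gives 80.

80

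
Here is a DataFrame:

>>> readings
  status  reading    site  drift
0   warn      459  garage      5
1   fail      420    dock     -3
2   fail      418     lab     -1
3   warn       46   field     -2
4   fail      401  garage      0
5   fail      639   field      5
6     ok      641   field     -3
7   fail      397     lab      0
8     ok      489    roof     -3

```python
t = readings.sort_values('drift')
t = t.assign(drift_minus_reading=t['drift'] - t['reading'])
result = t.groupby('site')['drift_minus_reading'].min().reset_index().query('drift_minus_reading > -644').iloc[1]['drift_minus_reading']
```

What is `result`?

-454

sort by drift:
  status  reading    site  drift
1   fail      420    dock     -3
6     ok      641   field     -3
8     ok      489    roof     -3
3   warn       46   field     -2
2   fail      418     lab     -1
4   fail      401  garage      0
7   fail      397     lab      0
0   warn      459  garage      5
5   fail      639   field      5
add column drift_minus_reading = t['drift'] - t['reading']:
  status  reading    site  drift  drift_minus_reading
1   fail      420    dock     -3                 -423
6     ok      641   field     -3                 -644
8     ok      489    roof     -3                 -492
3   warn       46   field     -2                  -48
2   fail      418     lab     -1                 -419
4   fail      401  garage      0                 -401
7   fail      397     lab      0                 -397
0   warn      459  garage      5                 -454
5   fail      639   field      5                 -634
group by site, min of drift_minus_reading:
site
dock     -423
field    -644
garage   -454
lab      -419
roof     -492
Name: drift_minus_reading, dtype: int64
reset_index():
     site  drift_minus_reading
0    dock                 -423
1   field                 -644
2  garage                 -454
3     lab                 -419
4    roof                 -492
filter rows where drift_minus_reading > -644:
     site  drift_minus_reading
0    dock                 -423
2  garage                 -454
3     lab                 -419
4    roof                 -492
Then the value at position 1, column 'drift_minus_reading': -454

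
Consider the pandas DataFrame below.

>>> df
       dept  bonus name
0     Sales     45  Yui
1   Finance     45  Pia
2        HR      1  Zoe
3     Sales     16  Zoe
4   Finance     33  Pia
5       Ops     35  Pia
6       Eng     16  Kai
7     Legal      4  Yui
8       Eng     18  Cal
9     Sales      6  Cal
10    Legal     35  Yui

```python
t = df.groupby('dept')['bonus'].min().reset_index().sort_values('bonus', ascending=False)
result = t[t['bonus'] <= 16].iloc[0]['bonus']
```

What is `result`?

16

group by dept, min of bonus:
dept
Eng        16
Finance    33
HR          1
Legal       4
Ops        35
Sales       6
Name: bonus, dtype: int64
reset_index():
      dept  bonus
0      Eng     16
1  Finance     33
2       HR      1
3    Legal      4
4      Ops     35
5    Sales      6
sort by bonus descending:
      dept  bonus
4      Ops     35
1  Finance     33
0      Eng     16
5    Sales      6
3    Legal      4
2       HR      1
filter rows where bonus <= 16:
    dept  bonus
0    Eng     16
5  Sales      6
3  Legal      4
2     HR      1
Then the value at position 0, column 'bonus': 16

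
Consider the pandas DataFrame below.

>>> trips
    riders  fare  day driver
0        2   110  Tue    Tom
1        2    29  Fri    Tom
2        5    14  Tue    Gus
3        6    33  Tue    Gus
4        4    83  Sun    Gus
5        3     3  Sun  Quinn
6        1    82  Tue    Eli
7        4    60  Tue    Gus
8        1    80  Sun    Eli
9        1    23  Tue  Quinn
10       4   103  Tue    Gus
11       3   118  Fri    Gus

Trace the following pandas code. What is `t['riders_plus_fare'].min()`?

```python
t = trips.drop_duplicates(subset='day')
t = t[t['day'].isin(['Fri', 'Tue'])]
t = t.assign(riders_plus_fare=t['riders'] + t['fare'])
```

drop duplicate day (keep=first):
   riders  fare  day driver
0       2   110  Tue    Tom
1       2    29  Fri    Tom
4       4    83  Sun    Gus
filter rows where day in ['Fri', 'Tue']:
   riders  fare  day driver
0       2   110  Tue    Tom
1       2    29  Fri    Tom
add column riders_plus_fare = t['riders'] + t['fare']:
   riders  fare  day driver  riders_plus_fare
0       2   110  Tue    Tom               112
1       2    29  Fri    Tom                31
Reading off the min of column 'riders_plus_fare', we get 31.

31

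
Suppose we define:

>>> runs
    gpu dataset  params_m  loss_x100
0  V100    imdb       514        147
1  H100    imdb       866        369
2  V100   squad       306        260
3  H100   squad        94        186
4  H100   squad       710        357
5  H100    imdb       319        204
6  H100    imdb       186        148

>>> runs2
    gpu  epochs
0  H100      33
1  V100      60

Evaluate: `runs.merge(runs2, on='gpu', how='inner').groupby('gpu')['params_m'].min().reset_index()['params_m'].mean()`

200.0

merge on 'gpu' (how='inner') → 7 rows:
    gpu dataset  params_m  loss_x100  epochs
0  V100    imdb       514        147      60
1  H100    imdb       866        369      33
2  V100   squad       306        260      60
3  H100   squad        94        186      33
4  H100   squad       710        357      33
5  H100    imdb       319        204      33
6  H100    imdb       186        148      33
group by gpu, min of params_m:
gpu
H100     94
V100    306
Name: params_m, dtype: int64
reset_index():
    gpu  params_m
0  H100        94
1  V100       306
Then the mean of column 'params_m': 200.0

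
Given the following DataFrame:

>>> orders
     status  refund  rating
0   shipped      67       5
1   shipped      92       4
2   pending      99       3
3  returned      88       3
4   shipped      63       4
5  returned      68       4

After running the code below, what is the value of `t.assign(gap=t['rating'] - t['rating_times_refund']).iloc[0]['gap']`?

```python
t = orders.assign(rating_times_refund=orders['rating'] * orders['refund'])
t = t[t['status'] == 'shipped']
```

add column rating_times_refund = orders['rating'] * orders['refund']:
     status  refund  rating  rating_times_refund
0   shipped      67       5                  335
1   shipped      92       4                  368
2   pending      99       3                  297
3  returned      88       3                  264
4   shipped      63       4                  252
5  returned      68       4                  272
filter rows where status == 'shipped':
    status  refund  rating  rating_times_refund
0  shipped      67       5                  335
1  shipped      92       4                  368
4  shipped      63       4                  252
add column gap = t['rating'] - t['rating_times_refund']:
    status  refund  rating  rating_times_refund  gap
0  shipped      67       5                  335 -330
1  shipped      92       4                  368 -364
4  shipped      63       4                  252 -248

-330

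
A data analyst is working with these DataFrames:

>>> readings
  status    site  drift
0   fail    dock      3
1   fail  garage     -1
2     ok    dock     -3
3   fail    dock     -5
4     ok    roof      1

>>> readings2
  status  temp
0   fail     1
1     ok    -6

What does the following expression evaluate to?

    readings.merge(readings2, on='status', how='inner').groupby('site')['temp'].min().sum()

-11

merge on 'status' (how='inner') → 5 rows:
  status    site  drift  temp
0   fail    dock      3     1
1   fail  garage     -1     1
2     ok    dock     -3    -6
3   fail    dock     -5     1
4     ok    roof      1    -6
group by site, min of temp:
site
dock     -6
garage    1
roof     -6
Name: temp, dtype: int64
Taking the sum of the resulting series gives -11.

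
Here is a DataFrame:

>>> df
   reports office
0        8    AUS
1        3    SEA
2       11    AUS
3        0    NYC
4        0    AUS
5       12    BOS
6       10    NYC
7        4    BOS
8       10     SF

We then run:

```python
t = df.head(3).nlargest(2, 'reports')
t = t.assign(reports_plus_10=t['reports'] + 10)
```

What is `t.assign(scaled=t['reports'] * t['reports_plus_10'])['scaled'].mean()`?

187.5

take first 3 rows:
   reports office
0        8    AUS
1        3    SEA
2       11    AUS
take 2 rows with largest reports:
   reports office
2       11    AUS
0        8    AUS
add column reports_plus_10 = t['reports'] + 10:
   reports office  reports_plus_10
2       11    AUS               21
0        8    AUS               18
add column scaled = t['reports'] * t['reports_plus_10']:
   reports office  reports_plus_10  scaled
2       11    AUS               21     231
0        8    AUS               18     144
Then the mean of column 'scaled': 187.5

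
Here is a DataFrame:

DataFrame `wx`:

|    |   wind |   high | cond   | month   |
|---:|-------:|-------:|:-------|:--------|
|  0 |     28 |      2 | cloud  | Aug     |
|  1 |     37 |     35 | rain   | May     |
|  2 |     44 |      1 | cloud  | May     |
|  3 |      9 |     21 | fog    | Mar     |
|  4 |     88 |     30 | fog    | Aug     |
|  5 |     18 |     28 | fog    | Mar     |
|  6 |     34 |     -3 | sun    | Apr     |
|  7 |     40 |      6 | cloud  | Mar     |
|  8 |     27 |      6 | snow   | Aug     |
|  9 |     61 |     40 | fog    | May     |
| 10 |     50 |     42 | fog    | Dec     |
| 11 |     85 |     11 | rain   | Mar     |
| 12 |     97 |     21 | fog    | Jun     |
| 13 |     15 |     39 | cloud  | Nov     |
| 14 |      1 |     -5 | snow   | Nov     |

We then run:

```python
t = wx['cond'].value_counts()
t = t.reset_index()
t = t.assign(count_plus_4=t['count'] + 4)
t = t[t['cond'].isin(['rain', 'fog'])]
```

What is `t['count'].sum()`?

8

value_counts of cond:
cond
fog      6
cloud    4
rain     2
snow     2
sun      1
Name: count, dtype: int64
reset_index():
    cond  count
0    fog      6
1  cloud      4
2   rain      2
3   snow      2
4    sun      1
add column count_plus_4 = t['count'] + 4:
    cond  count  count_plus_4
0    fog      6            10
1  cloud      4             8
2   rain      2             6
3   snow      2             6
4    sun      1             5
filter rows where cond in ['rain', 'fog']:
   cond  count  count_plus_4
0   fog      6            10
2  rain      2             6
So sum() = 8.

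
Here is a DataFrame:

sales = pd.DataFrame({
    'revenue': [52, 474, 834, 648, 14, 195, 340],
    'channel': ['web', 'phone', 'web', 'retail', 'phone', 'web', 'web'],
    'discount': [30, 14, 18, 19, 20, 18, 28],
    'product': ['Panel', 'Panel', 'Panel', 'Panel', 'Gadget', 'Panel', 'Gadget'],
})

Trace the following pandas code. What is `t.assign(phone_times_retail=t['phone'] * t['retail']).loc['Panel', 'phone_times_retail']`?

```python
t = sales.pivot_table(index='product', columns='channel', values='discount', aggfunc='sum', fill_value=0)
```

pivot: rows=product, cols=channel, sum(discount):
channel  phone  retail  web
product                    
Gadget      20       0   28
Panel       14      19   66
add column phone_times_retail = t['phone'] * t['retail']:
channel  phone  retail  web  phone_times_retail
product                                        
Gadget      20       0   28                   0
Panel       14      19   66                 266

266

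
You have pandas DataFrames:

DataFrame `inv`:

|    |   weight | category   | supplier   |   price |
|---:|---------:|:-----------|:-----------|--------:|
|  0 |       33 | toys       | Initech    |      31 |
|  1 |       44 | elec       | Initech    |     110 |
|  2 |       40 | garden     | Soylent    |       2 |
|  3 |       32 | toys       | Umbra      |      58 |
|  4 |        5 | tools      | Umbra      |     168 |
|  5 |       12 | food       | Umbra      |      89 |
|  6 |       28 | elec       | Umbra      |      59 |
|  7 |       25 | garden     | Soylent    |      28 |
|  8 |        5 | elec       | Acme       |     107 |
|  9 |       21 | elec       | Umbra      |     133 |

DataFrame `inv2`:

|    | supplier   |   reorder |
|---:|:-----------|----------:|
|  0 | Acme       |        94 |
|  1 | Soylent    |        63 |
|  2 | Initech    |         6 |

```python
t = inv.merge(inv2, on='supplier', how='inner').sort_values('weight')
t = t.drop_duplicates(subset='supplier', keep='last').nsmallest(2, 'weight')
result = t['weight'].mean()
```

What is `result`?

merge on 'supplier' (how='inner') → 5 rows:
   weight category supplier  price  reorder
0      33     toys  Initech     31        6
1      44     elec  Initech    110        6
2      40   garden  Soylent      2       63
3      25   garden  Soylent     28       63
4       5     elec     Acme    107       94
sort by weight:
   weight category supplier  price  reorder
4       5     elec     Acme    107       94
3      25   garden  Soylent     28       63
0      33     toys  Initech     31        6
2      40   garden  Soylent      2       63
1      44     elec  Initech    110        6
drop duplicate supplier (keep=last):
   weight category supplier  price  reorder
4       5     elec     Acme    107       94
2      40   garden  Soylent      2       63
1      44     elec  Initech    110        6
take 2 rows with smallest weight:
   weight category supplier  price  reorder
4       5     elec     Acme    107       94
2      40   garden  Soylent      2       63
mean of column 'weight' → 22.5

22.5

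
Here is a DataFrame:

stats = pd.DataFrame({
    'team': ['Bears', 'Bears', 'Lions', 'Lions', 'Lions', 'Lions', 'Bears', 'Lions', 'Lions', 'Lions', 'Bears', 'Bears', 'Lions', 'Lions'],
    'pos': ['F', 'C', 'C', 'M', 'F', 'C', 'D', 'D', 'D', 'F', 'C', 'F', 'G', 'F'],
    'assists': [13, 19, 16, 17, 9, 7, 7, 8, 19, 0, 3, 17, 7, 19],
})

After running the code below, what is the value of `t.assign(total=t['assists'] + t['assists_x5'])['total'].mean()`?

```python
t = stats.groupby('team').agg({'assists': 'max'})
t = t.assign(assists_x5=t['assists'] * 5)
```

group by team, max of assists:
       assists
team          
Bears       19
Lions       19
add column assists_x5 = t['assists'] * 5:
       assists  assists_x5
team                      
Bears       19          95
Lions       19          95
add column total = t['assists'] + t['assists_x5']:
       assists  assists_x5  total
team                             
Bears       19          95    114
Lions       19          95    114

114.0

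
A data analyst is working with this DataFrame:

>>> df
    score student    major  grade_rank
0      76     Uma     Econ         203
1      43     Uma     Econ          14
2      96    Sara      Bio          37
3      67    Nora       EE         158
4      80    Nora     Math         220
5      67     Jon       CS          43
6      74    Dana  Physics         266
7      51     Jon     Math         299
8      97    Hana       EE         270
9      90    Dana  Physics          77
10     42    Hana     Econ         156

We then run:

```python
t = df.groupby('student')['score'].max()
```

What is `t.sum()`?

group by student, max of score:
student
Dana    90
Hana    97
Jon     67
Nora    80
Sara    96
Uma     76
Name: score, dtype: int64
sum of the resulting series → 506

506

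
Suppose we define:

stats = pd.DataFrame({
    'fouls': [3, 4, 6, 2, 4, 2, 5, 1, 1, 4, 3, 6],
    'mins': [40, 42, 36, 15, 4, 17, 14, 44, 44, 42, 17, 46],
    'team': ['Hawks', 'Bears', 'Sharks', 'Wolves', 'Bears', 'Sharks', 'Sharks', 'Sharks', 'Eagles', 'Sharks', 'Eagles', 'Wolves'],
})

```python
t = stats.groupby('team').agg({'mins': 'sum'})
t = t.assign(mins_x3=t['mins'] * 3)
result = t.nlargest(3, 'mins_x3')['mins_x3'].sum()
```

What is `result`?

group by team, sum of mins:
        mins
team        
Bears     46
Eagles    61
Hawks     40
Sharks   153
Wolves    61
add column mins_x3 = t['mins'] * 3:
        mins  mins_x3
team                 
Bears     46      138
Eagles    61      183
Hawks     40      120
Sharks   153      459
Wolves    61      183
take 3 rows with largest mins_x3:
        mins  mins_x3
team                 
Sharks   153      459
Eagles    61      183
Wolves    61      183
Taking the sum of column 'mins_x3' gives 825.

825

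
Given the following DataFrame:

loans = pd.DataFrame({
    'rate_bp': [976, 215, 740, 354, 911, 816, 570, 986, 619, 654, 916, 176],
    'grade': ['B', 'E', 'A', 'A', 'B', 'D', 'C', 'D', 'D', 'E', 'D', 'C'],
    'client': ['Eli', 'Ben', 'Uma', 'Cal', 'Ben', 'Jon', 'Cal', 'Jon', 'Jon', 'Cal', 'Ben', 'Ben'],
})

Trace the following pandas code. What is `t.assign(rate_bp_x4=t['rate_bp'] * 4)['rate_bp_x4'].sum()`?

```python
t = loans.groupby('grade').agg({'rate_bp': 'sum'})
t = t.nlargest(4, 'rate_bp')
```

group by grade, sum of rate_bp:
       rate_bp
grade         
A         1094
B         1887
C          746
D         3337
E          869
take 4 rows with largest rate_bp:
       rate_bp
grade         
D         3337
B         1887
A         1094
E          869
add column rate_bp_x4 = t['rate_bp'] * 4:
       rate_bp  rate_bp_x4
grade                     
D         3337       13348
B         1887        7548
A         1094        4376
E          869        3476

28748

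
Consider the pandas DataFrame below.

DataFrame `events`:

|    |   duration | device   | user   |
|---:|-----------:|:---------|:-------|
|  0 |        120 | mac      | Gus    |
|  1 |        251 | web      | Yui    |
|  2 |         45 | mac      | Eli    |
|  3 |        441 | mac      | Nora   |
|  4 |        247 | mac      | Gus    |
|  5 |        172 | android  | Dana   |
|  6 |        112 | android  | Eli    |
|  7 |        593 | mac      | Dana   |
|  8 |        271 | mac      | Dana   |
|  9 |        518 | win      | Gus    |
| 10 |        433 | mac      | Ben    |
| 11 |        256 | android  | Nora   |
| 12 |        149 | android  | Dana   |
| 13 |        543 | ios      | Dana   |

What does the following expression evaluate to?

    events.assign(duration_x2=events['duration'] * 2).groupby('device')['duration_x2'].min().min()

90

add column duration_x2 = events['duration'] * 2:
    duration   device  user  duration_x2
0        120      mac   Gus          240
1        251      web   Yui          502
2         45      mac   Eli           90
3        441      mac  Nora          882
4        247      mac   Gus          494
5        172  android  Dana          344
6        112  android   Eli          224
7        593      mac  Dana         1186
8        271      mac  Dana          542
9        518      win   Gus         1036
10       433      mac   Ben          866
11       256  android  Nora          512
12       149  android  Dana          298
13       543      ios  Dana         1086
group by device, min of duration_x2:
device
android     224
ios        1086
mac          90
web         502
win        1036
Name: duration_x2, dtype: int64
min of the resulting series → 90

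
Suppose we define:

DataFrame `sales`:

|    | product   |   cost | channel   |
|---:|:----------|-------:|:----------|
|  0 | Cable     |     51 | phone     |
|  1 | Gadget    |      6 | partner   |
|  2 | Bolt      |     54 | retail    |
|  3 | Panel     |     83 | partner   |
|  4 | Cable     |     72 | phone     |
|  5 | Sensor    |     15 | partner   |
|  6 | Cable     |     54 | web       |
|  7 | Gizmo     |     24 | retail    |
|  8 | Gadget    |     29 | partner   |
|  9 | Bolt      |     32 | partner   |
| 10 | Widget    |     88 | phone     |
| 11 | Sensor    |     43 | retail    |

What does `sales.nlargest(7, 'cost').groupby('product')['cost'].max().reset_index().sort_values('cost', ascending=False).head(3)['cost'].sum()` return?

243

take 7 rows with largest cost:
   product  cost  channel
10  Widget    88    phone
3    Panel    83  partner
4    Cable    72    phone
2     Bolt    54   retail
6    Cable    54      web
0    Cable    51    phone
11  Sensor    43   retail
group by product, max of cost:
product
Bolt      54
Cable     72
Panel     83
Sensor    43
Widget    88
Name: cost, dtype: int64
reset_index():
  product  cost
0    Bolt    54
1   Cable    72
2   Panel    83
3  Sensor    43
4  Widget    88
sort by cost descending:
  product  cost
4  Widget    88
2   Panel    83
1   Cable    72
0    Bolt    54
3  Sensor    43
take first 3 rows:
  product  cost
4  Widget    88
2   Panel    83
1   Cable    72
Then the sum of column 'cost': 243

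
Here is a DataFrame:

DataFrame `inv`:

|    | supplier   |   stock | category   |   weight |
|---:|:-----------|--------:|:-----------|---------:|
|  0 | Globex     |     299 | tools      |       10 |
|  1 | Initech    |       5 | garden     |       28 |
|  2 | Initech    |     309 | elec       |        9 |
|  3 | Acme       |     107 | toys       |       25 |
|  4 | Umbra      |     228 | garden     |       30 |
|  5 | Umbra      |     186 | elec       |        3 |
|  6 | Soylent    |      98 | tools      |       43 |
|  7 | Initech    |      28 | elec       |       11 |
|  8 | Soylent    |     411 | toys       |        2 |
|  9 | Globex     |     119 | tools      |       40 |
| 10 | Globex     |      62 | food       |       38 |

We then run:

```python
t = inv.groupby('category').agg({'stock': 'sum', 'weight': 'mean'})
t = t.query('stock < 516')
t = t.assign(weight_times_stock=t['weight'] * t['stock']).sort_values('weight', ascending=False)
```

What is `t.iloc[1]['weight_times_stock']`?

6757.0

group by category: sum(stock), mean(weight):
          stock     weight
category                  
elec        523   7.666667
food         62  38.000000
garden      233  29.000000
tools       516  31.000000
toys        518  13.500000
filter rows where stock < 516:
          stock  weight
category               
food         62    38.0
garden      233    29.0
add column weight_times_stock = t['weight'] * t['stock']:
          stock  weight  weight_times_stock
category                                   
food         62    38.0              2356.0
garden      233    29.0              6757.0
sort by weight descending:
          stock  weight  weight_times_stock
category                                   
food         62    38.0              2356.0
garden      233    29.0              6757.0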